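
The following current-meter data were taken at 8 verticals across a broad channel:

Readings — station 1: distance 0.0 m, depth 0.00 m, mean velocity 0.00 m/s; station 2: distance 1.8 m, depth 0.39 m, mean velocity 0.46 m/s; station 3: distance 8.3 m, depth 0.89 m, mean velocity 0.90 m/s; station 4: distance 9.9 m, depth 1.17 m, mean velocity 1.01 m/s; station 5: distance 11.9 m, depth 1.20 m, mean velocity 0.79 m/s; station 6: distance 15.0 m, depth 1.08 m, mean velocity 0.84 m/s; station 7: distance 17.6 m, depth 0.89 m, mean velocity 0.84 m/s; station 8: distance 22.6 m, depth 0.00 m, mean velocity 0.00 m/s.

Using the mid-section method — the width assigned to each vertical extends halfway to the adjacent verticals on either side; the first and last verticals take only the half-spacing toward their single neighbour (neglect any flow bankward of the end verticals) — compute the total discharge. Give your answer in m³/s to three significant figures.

14.0 m³/s

w_2 = (8.3 − 0.0)/2 = 4.15 m; q_2 = 0.46 × 0.39 × 4.15 = 0.7445 m³/s
w_3 = (9.9 − 1.8)/2 = 4.05 m; q_3 = 0.90 × 0.89 × 4.05 = 3.244 m³/s
w_4 = (11.9 − 8.3)/2 = 1.8 m; q_4 = 1.01 × 1.17 × 1.8 = 2.127 m³/s
w_5 = (15.0 − 9.9)/2 = 2.55 m; q_5 = 0.79 × 1.20 × 2.55 = 2.417 m³/s
w_6 = (17.6 − 11.9)/2 = 2.85 m; q_6 = 0.84 × 1.08 × 2.85 = 2.586 m³/s
w_7 = (22.6 − 15.0)/2 = 3.8 m; q_7 = 0.84 × 0.89 × 3.8 = 2.841 m³/s
Stations 1, 8 contribute zero (depth or velocity is 0).
Q = Σ qᵢ = 13.96 m³/s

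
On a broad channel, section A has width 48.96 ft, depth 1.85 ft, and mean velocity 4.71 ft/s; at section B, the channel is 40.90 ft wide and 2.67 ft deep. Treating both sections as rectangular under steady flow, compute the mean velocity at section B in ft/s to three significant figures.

Q = A₁V₁ = (48.96×1.85) × 4.71 = 426.6 ft³/s
A₂ = 40.90 × 2.67 = 109.2 ft²
V₂ = Q/A₂ = 426.6/109.2 = 3.907 ft/s

3.91 ft/s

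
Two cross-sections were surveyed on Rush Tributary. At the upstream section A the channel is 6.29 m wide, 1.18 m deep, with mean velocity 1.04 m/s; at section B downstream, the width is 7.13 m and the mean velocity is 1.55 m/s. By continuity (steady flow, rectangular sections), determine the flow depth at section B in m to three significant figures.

Q = A₁V₁ = (6.29×1.18) × 1.04 = 7.719 m³/s
d₂ = Q/(b₂ V₂) = 7.719/(7.13×1.55) = 0.6985 m

0.698 m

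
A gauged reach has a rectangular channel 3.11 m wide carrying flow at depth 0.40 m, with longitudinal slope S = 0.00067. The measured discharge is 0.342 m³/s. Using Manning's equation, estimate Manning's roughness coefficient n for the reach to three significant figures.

0.0439

A = b·y = 3.11 × 0.40 = 1.244 m²
P = b + 2y = 3.11 + 2×0.40 = 3.910 m
R = A/P = 1.244/3.910 = 0.3182 m
n = (1/Q)·A·R^(2/3)·S^(1/2) = (1/0.342) × 1.244 × 0.4660 × 0.02588 = 0.04388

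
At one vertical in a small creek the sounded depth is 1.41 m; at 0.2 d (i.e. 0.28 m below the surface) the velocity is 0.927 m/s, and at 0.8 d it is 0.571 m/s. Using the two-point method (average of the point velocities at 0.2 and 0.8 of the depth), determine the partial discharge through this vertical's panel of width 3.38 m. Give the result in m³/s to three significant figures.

3.57 m³/s

v̄ = (0.927 + 0.571) / 2 = 0.7490 m/s
q = v̄ × d × w = 0.7490 × 1.41 × 3.38 = 3.570 m³/s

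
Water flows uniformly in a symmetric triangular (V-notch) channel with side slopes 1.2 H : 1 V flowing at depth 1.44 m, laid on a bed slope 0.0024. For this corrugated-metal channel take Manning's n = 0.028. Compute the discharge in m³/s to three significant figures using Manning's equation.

A = z·y² = 1.2×1.44² = 2.488 m²
P = 2y√(1+z²) = 2×1.44×√(1+1.2²) = 4.499 m
R = A/P = 2.488/4.499 = 0.5531 m
Q = (1/n)·A·R^(2/3)·S^(1/2) = (1/0.028) × 2.488 × 0.5531^(2/3) × 0.0024^(1/2) = 2.934 m³/s

2.93 m³/s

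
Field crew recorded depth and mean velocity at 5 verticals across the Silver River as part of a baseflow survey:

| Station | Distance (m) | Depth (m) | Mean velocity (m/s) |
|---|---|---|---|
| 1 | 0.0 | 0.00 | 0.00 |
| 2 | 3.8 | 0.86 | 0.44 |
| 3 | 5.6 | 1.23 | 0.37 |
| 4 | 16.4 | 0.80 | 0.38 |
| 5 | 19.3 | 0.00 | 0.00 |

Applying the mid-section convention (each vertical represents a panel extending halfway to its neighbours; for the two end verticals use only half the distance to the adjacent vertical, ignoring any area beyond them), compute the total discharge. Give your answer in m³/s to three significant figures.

w_2 = (5.6 − 0.0)/2 = 2.8 m; q_2 = 0.44 × 0.86 × 2.8 = 1.060 m³/s
w_3 = (16.4 − 3.8)/2 = 6.3 m; q_3 = 0.37 × 1.23 × 6.3 = 2.867 m³/s
w_4 = (19.3 − 5.6)/2 = 6.85 m; q_4 = 0.38 × 0.80 × 6.85 = 2.082 m³/s
Stations 1, 5 contribute zero (depth or velocity is 0).
Q = Σ qᵢ = 6.009 m³/s

6.01 m³/s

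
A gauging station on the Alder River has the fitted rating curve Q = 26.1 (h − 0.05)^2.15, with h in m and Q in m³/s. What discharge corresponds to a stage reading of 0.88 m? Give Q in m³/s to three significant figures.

17.5 m³/s

Q = 26.1 × (0.88 − 0.05)^2.15 = 26.1 × 0.83^2.15 = 17.48 m³/s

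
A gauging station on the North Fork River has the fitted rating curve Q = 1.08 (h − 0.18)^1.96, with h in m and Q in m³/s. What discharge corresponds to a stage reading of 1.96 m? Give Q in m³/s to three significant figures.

Q = 1.08 × (1.96 − 0.18)^1.96 = 1.08 × 1.78^1.96 = 3.344 m³/s

3.34 m³/s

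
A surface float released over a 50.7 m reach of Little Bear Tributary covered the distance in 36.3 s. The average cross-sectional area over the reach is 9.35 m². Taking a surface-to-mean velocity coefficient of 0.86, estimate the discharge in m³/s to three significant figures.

v_surface = L / t̄ = 50.7 / 36.3 = 1.397 m/s
v_mean = 0.86 × 1.397 = 1.201 m/s
Q = A × v_mean = 9.35 × 1.201 = 11.23 m³/s

11.2 m³/s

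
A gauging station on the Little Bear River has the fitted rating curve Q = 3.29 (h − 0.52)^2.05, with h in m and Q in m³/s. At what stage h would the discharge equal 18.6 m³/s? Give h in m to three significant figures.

2.85 m

h − h₀ = (Q/C)^(1/b) = (18.6/3.29)^(1/2.05) = 2.328 m
h = 0.52 + 2.328 = 2.848 m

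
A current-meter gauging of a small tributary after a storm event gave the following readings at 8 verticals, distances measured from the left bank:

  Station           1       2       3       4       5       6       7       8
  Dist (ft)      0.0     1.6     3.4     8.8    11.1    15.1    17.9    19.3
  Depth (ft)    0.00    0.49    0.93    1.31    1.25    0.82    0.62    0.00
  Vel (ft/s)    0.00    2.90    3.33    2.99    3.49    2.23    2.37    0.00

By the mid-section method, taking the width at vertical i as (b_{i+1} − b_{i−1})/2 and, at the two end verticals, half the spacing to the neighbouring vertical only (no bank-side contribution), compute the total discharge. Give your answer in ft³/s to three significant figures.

w_2 = (3.4 − 0.0)/2 = 1.7 ft; q_2 = 2.90 × 0.49 × 1.7 = 2.416 ft³/s
w_3 = (8.8 − 1.6)/2 = 3.6 ft; q_3 = 3.33 × 0.93 × 3.6 = 11.15 ft³/s
w_4 = (11.1 − 3.4)/2 = 3.85 ft; q_4 = 2.99 × 1.31 × 3.85 = 15.08 ft³/s
w_5 = (15.1 − 8.8)/2 = 3.15 ft; q_5 = 3.49 × 1.25 × 3.15 = 13.74 ft³/s
w_6 = (17.9 − 11.1)/2 = 3.4 ft; q_6 = 2.23 × 0.82 × 3.4 = 6.217 ft³/s
w_7 = (19.3 − 15.1)/2 = 2.1 ft; q_7 = 2.37 × 0.62 × 2.1 = 3.086 ft³/s
Stations 1, 8 contribute zero (depth or velocity is 0).
Q = Σ qᵢ = 51.69 ft³/s

51.7 ft³/s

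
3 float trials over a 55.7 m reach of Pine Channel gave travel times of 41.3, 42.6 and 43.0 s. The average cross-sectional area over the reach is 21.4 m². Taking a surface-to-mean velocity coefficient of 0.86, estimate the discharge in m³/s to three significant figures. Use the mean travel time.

t̄ = (41.3 + 42.6 + 43.0) / 3 = 42.3 s
v_surface = L / t̄ = 55.7 / 42.3 = 1.317 m/s
v_mean = 0.86 × 1.317 = 1.132 m/s
Q = A × v_mean = 21.4 × 1.132 = 24.23 m³/s

24.2 m³/s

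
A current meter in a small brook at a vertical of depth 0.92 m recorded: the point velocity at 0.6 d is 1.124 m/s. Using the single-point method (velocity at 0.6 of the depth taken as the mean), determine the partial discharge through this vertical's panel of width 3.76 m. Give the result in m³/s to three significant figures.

v̄ = v₀.₆ = 1.124 m/s
q = v̄ × d × w = 1.124 × 0.92 × 3.76 = 3.888 m³/s

3.89 m³/s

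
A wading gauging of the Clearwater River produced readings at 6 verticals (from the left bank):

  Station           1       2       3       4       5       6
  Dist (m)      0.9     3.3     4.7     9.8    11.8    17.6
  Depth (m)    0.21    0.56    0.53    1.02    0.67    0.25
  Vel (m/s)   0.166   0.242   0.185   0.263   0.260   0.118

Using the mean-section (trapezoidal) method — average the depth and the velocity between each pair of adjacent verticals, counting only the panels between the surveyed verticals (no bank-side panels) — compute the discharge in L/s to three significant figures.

Panel 1-2: Δb = 2.4 m, d̄ = (0.21+0.56)/2 = 0.385, v̄ = (0.166+0.242)/2 = 0.204 → q = 2.4×0.385×0.204 = 0.1885 m³/s
Panel 2-3: Δb = 1.4 m, d̄ = (0.56+0.53)/2 = 0.545, v̄ = (0.242+0.185)/2 = 0.2135 → q = 1.4×0.545×0.2135 = 0.1629 m³/s
Panel 3-4: Δb = 5.1 m, d̄ = (0.53+1.02)/2 = 0.775, v̄ = (0.185+0.263)/2 = 0.224 → q = 5.1×0.775×0.224 = 0.8854 m³/s
Panel 4-5: Δb = 2 m, d̄ = (1.02+0.67)/2 = 0.845, v̄ = (0.263+0.260)/2 = 0.2615 → q = 2×0.845×0.2615 = 0.4419 m³/s
Panel 5-6: Δb = 5.8 m, d̄ = (0.67+0.25)/2 = 0.46, v̄ = (0.260+0.118)/2 = 0.189 → q = 5.8×0.46×0.189 = 0.5043 m³/s
Q = Σ q = 2.183 m³/s
= 2.183 × 1000 = 2183 L/s

2180 L/s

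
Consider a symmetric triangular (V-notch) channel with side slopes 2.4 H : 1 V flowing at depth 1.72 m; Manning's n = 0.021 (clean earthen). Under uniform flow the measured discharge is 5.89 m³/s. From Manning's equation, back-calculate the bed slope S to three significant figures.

A = z·y² = 2.4×1.72² = 7.100 m²
P = 2y√(1+z²) = 2×1.72×√(1+2.4²) = 8.944 m
R = A/P = 7.100/8.944 = 0.7938 m
S = (Q·n / (1·A·R^(2/3)))² = (5.89×0.021 / (1×7.100×0.8573))² = 0.0004129

0.000413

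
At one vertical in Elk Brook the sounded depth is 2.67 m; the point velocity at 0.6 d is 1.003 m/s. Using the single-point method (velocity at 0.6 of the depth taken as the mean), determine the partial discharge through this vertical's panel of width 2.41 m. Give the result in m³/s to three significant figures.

v̄ = v₀.₆ = 1.003 m/s
q = v̄ × d × w = 1.003 × 2.67 × 2.41 = 6.454 m³/s

6.45 m³/s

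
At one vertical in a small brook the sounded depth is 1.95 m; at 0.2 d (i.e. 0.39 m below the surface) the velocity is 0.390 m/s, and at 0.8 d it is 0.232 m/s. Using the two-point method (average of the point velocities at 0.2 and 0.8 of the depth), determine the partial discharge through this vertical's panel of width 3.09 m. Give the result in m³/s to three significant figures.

1.87 m³/s

v̄ = (0.390 + 0.232) / 2 = 0.3110 m/s
q = v̄ × d × w = 0.3110 × 1.95 × 3.09 = 1.874 m³/s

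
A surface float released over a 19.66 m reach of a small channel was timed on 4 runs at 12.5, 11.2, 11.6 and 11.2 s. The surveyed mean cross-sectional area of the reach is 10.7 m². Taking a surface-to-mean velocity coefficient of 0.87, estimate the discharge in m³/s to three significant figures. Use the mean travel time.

t̄ = (12.5 + 11.2 + 11.6 + 11.2) / 4 = 11.625 s
v_surface = L / t̄ = 19.66 / 11.625 = 1.691 m/s
v_mean = 0.87 × 1.691 = 1.471 m/s
Q = A × v_mean = 10.7 × 1.471 = 15.74 m³/s

15.7 m³/s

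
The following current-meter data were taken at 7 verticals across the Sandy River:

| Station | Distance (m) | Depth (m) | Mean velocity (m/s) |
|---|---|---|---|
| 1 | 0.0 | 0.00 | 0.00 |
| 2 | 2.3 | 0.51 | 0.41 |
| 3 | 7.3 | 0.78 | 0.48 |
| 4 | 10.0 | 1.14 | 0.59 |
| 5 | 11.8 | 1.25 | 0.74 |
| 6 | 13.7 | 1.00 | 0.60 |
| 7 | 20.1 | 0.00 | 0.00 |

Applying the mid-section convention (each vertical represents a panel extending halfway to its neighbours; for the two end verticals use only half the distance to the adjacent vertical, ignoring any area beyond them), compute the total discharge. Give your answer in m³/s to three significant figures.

7.92 m³/s

w_2 = (7.3 − 0.0)/2 = 3.65 m; q_2 = 0.41 × 0.51 × 3.65 = 0.7632 m³/s
w_3 = (10.0 − 2.3)/2 = 3.85 m; q_3 = 0.48 × 0.78 × 3.85 = 1.441 m³/s
w_4 = (11.8 − 7.3)/2 = 2.25 m; q_4 = 0.59 × 1.14 × 2.25 = 1.513 m³/s
w_5 = (13.7 − 10.0)/2 = 1.85 m; q_5 = 0.74 × 1.25 × 1.85 = 1.711 m³/s
w_6 = (20.1 − 11.8)/2 = 4.15 m; q_6 = 0.60 × 1.00 × 4.15 = 2.490 m³/s
Stations 1, 7 contribute zero (depth or velocity is 0).
Q = Σ qᵢ = 7.919 m³/s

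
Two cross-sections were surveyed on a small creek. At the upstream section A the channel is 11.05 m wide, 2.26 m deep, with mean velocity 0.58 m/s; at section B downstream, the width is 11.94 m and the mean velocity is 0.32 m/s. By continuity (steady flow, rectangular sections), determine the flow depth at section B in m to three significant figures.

3.79 m

Q = A₁V₁ = (11.05×2.26) × 0.58 = 14.48 m³/s
d₂ = Q/(b₂ V₂) = 14.48/(11.94×0.32) = 3.791 m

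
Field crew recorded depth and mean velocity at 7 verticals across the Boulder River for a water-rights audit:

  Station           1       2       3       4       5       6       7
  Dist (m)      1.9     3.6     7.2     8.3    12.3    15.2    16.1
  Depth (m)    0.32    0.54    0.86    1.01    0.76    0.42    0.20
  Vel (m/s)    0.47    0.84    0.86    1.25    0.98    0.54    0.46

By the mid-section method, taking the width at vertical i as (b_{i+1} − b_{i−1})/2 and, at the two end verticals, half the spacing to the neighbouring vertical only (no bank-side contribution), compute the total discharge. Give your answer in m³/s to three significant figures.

w_1 = (3.6 − 1.9)/2 = 0.85 m; q_1 = 0.47 × 0.32 × 0.85 = 0.1278 m³/s
w_2 = (7.2 − 1.9)/2 = 2.65 m; q_2 = 0.84 × 0.54 × 2.65 = 1.202 m³/s
w_3 = (8.3 − 3.6)/2 = 2.35 m; q_3 = 0.86 × 0.86 × 2.35 = 1.738 m³/s
w_4 = (12.3 − 7.2)/2 = 2.55 m; q_4 = 1.25 × 1.01 × 2.55 = 3.219 m³/s
w_5 = (15.2 − 8.3)/2 = 3.45 m; q_5 = 0.98 × 0.76 × 3.45 = 2.570 m³/s
w_6 = (16.1 − 12.3)/2 = 1.9 m; q_6 = 0.54 × 0.42 × 1.9 = 0.4309 m³/s
w_7 = (16.1 − 15.2)/2 = 0.45 m; q_7 = 0.46 × 0.20 × 0.45 = 0.04140 m³/s
Q = Σ qᵢ = 9.329 m³/s

9.33 m³/s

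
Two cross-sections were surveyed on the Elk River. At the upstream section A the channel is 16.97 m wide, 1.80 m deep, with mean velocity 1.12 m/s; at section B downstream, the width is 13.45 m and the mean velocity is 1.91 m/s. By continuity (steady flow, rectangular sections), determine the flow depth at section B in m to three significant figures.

Q = A₁V₁ = (16.97×1.80) × 1.12 = 34.21 m³/s
d₂ = Q/(b₂ V₂) = 34.21/(13.45×1.91) = 1.332 m

1.33 m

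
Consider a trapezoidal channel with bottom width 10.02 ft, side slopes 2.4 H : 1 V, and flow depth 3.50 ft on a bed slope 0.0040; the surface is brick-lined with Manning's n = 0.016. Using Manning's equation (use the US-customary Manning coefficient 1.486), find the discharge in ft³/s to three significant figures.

657 ft³/s

A = (b + z·y)·y = (10.02 + 2.4×3.50)×3.50 = 64.47 ft²
P = b + 2y√(1+z²) = 10.02 + 2×3.50×√(1+2.4²) = 28.22 ft
R = A/P = 64.47/28.22 = 2.285 ft
Q = (1.486/n)·A·R^(2/3)·S^(1/2) = (1.486/0.016) × 64.47 × 2.285^(2/3) × 0.0040^(1/2) = 656.9 ft³/s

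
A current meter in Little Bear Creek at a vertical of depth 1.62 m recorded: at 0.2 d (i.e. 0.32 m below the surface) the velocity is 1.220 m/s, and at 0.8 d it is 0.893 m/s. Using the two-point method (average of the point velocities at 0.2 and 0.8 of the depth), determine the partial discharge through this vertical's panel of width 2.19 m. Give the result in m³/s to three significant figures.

v̄ = (1.220 + 0.893) / 2 = 1.057 m/s
q = v̄ × d × w = 1.057 × 1.62 × 2.19 = 3.748 m³/s

3.75 m³/s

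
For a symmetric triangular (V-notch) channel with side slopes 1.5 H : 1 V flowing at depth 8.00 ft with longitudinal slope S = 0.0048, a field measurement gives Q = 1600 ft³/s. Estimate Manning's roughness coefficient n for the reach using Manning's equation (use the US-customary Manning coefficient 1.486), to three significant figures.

0.0138

A = z·y² = 1.5×8.00² = 96.00 ft²
P = 2y√(1+z²) = 2×8.00×√(1+1.5²) = 28.84 ft
R = A/P = 96.00/28.84 = 3.328 ft
n = (1.486/Q)·A·R^(2/3)·S^(1/2) = (1.486/1600) × 96.00 × 2.229 × 0.06928 = 0.01377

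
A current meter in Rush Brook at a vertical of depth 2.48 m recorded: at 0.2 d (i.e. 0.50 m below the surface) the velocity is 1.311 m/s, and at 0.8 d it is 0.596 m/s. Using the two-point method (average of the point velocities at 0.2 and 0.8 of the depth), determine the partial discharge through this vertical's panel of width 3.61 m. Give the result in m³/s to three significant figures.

8.54 m³/s

v̄ = (1.311 + 0.596) / 2 = 0.9535 m/s
q = v̄ × d × w = 0.9535 × 2.48 × 3.61 = 8.536 m³/s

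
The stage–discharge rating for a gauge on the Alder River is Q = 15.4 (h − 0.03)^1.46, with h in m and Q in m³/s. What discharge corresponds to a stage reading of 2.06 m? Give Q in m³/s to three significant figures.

43.3 m³/s

Q = 15.4 × (2.06 − 0.03)^1.46 = 15.4 × 2.03^1.46 = 43.30 m³/s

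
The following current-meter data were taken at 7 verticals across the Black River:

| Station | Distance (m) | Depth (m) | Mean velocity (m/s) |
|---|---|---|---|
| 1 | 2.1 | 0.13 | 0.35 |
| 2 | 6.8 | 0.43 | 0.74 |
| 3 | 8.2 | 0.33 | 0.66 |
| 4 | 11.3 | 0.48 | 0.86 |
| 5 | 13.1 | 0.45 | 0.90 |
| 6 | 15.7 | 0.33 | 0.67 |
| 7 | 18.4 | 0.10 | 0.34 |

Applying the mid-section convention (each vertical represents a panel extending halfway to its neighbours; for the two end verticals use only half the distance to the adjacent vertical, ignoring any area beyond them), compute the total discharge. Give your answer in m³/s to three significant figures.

4.10 m³/s

w_1 = (6.8 − 2.1)/2 = 2.35 m; q_1 = 0.35 × 0.13 × 2.35 = 0.1069 m³/s
w_2 = (8.2 − 2.1)/2 = 3.05 m; q_2 = 0.74 × 0.43 × 3.05 = 0.9705 m³/s
w_3 = (11.3 − 6.8)/2 = 2.25 m; q_3 = 0.66 × 0.33 × 2.25 = 0.4901 m³/s
w_4 = (13.1 − 8.2)/2 = 2.45 m; q_4 = 0.86 × 0.48 × 2.45 = 1.011 m³/s
w_5 = (15.7 − 11.3)/2 = 2.2 m; q_5 = 0.90 × 0.45 × 2.2 = 0.8910 m³/s
w_6 = (18.4 − 13.1)/2 = 2.65 m; q_6 = 0.67 × 0.33 × 2.65 = 0.5859 m³/s
w_7 = (18.4 − 15.7)/2 = 1.35 m; q_7 = 0.34 × 0.10 × 1.35 = 0.04590 m³/s
Q = Σ qᵢ = 4.102 m³/s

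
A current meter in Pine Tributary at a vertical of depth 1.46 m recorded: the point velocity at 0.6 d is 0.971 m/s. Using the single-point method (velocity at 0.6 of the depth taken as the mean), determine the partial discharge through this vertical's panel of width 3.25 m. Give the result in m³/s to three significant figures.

v̄ = v₀.₆ = 0.971 m/s
q = v̄ × d × w = 0.9710 × 1.46 × 3.25 = 4.607 m³/s

4.61 m³/s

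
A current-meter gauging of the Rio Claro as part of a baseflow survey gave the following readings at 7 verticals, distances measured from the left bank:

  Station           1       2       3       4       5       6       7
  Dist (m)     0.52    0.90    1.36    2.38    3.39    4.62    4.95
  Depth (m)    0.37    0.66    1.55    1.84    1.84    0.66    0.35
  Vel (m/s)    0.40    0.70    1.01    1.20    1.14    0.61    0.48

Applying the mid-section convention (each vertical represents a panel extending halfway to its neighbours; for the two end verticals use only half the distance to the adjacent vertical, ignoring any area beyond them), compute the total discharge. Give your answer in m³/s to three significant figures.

6.31 m³/s

w_1 = (0.90 − 0.52)/2 = 0.19 m; q_1 = 0.40 × 0.37 × 0.19 = 0.02812 m³/s
w_2 = (1.36 − 0.52)/2 = 0.42 m; q_2 = 0.70 × 0.66 × 0.42 = 0.1940 m³/s
w_3 = (2.38 − 0.90)/2 = 0.74 m; q_3 = 1.01 × 1.55 × 0.74 = 1.158 m³/s
w_4 = (3.39 − 1.36)/2 = 1.015 m; q_4 = 1.20 × 1.84 × 1.015 = 2.241 m³/s
w_5 = (4.62 − 2.38)/2 = 1.12 m; q_5 = 1.14 × 1.84 × 1.12 = 2.349 m³/s
w_6 = (4.95 − 3.39)/2 = 0.78 m; q_6 = 0.61 × 0.66 × 0.78 = 0.3140 m³/s
w_7 = (4.95 − 4.62)/2 = 0.165 m; q_7 = 0.48 × 0.35 × 0.165 = 0.02772 m³/s
Q = Σ qᵢ = 6.313 m³/s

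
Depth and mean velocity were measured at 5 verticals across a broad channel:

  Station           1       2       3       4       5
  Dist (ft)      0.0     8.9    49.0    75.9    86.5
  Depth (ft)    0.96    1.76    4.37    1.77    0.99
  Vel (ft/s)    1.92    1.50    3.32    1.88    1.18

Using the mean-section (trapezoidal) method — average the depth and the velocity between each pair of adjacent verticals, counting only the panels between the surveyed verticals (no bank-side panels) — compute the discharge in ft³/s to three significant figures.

Panel 1-2: Δb = 8.9 ft, d̄ = (0.96+1.76)/2 = 1.36, v̄ = (1.92+1.50)/2 = 1.71 → q = 8.9×1.36×1.71 = 20.70 ft³/s
Panel 2-3: Δb = 40.1 ft, d̄ = (1.76+4.37)/2 = 3.065, v̄ = (1.50+3.32)/2 = 2.41 → q = 40.1×3.065×2.41 = 296.2 ft³/s
Panel 3-4: Δb = 26.9 ft, d̄ = (4.37+1.77)/2 = 3.07, v̄ = (3.32+1.88)/2 = 2.6 → q = 26.9×3.07×2.6 = 214.7 ft³/s
Panel 4-5: Δb = 10.6 ft, d̄ = (1.77+0.99)/2 = 1.38, v̄ = (1.88+1.18)/2 = 1.53 → q = 10.6×1.38×1.53 = 22.38 ft³/s
Q = Σ q = 554.0 ft³/s

554 ft³/s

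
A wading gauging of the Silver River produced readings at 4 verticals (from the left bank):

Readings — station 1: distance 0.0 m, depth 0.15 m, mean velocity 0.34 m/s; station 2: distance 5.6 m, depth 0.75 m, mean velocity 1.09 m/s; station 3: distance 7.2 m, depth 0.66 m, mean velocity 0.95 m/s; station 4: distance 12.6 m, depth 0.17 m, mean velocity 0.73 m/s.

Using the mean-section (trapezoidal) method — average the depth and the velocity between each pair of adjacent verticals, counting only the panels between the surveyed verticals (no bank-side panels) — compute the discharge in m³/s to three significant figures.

4.83 m³/s

Panel 1-2: Δb = 5.6 m, d̄ = (0.15+0.75)/2 = 0.45, v̄ = (0.34+1.09)/2 = 0.715 → q = 5.6×0.45×0.715 = 1.802 m³/s
Panel 2-3: Δb = 1.6 m, d̄ = (0.75+0.66)/2 = 0.705, v̄ = (1.09+0.95)/2 = 1.02 → q = 1.6×0.705×1.02 = 1.151 m³/s
Panel 3-4: Δb = 5.4 m, d̄ = (0.66+0.17)/2 = 0.415, v̄ = (0.95+0.73)/2 = 0.84 → q = 5.4×0.415×0.84 = 1.882 m³/s
Q = Σ q = 4.835 m³/s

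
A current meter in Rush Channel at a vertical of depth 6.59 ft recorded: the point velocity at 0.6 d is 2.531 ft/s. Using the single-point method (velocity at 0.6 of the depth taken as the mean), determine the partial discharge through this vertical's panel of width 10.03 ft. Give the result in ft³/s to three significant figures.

v̄ = v₀.₆ = 2.531 ft/s
q = v̄ × d × w = 2.531 × 6.59 × 10.03 = 167.3 ft³/s

167 ft³/s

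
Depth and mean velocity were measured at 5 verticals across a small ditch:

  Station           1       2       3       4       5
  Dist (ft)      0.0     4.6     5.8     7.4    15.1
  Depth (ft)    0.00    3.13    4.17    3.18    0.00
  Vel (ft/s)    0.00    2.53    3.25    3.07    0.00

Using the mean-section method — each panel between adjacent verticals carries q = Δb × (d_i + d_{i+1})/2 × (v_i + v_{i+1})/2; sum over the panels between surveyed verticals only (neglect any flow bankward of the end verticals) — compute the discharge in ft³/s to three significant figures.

Panel 1-2: Δb = 4.6 ft, d̄ = (0.00+3.13)/2 = 1.565, v̄ = (0.00+2.53)/2 = 1.265 → q = 4.6×1.565×1.265 = 9.107 ft³/s
Panel 2-3: Δb = 1.2 ft, d̄ = (3.13+4.17)/2 = 3.65, v̄ = (2.53+3.25)/2 = 2.89 → q = 1.2×3.65×2.89 = 12.66 ft³/s
Panel 3-4: Δb = 1.6 ft, d̄ = (4.17+3.18)/2 = 3.675, v̄ = (3.25+3.07)/2 = 3.16 → q = 1.6×3.675×3.16 = 18.58 ft³/s
Panel 4-5: Δb = 7.7 ft, d̄ = (3.18+0.00)/2 = 1.59, v̄ = (3.07+0.00)/2 = 1.535 → q = 7.7×1.59×1.535 = 18.79 ft³/s
Q = Σ q = 59.14 ft³/s

59.1 ft³/s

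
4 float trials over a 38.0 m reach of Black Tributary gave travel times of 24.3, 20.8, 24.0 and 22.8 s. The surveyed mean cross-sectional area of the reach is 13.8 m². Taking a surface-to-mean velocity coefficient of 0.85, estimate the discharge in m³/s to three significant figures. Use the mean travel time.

19.4 m³/s

t̄ = (24.3 + 20.8 + 24.0 + 22.8) / 4 = 22.975 s
v_surface = L / t̄ = 38.0 / 22.975 = 1.654 m/s
v_mean = 0.85 × 1.654 = 1.406 m/s
Q = A × v_mean = 13.8 × 1.406 = 19.40 m³/s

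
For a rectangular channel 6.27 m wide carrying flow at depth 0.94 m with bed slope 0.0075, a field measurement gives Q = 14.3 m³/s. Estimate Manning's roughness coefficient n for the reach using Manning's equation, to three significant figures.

A = b·y = 6.27 × 0.94 = 5.894 m²
P = b + 2y = 6.27 + 2×0.94 = 8.150 m
R = A/P = 5.894/8.150 = 0.7232 m
n = (1/Q)·A·R^(2/3)·S^(1/2) = (1/14.3) × 5.894 × 0.8057 × 0.08660 = 0.02876

0.0288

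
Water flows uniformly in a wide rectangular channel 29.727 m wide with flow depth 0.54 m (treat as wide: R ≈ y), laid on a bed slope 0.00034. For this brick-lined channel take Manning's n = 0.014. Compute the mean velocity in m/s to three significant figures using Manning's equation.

0.873 m/s

A = b·y = 29.727 × 0.54 = 16.05 m²
Wide channel: R ≈ y = 0.54 m
Q = (1/n)·A·R^(2/3)·S^(1/2) = (1/0.014) × 16.05 × 0.5400^(2/3) × 0.00034^(1/2) = 14.02 m³/s
V = Q/A = 14.02/16.05 = 0.8734 m/s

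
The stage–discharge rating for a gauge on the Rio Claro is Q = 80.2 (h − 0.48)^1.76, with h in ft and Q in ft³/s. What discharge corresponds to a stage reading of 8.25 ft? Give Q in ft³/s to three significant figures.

2960 ft³/s

Q = 80.2 × (8.25 − 0.48)^1.76 = 80.2 × 7.77^1.76 = 2960 ft³/s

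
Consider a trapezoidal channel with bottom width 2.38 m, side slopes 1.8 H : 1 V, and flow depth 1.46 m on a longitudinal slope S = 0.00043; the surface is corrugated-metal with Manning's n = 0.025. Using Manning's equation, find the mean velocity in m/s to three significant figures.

0.757 m/s

A = (b + z·y)·y = (2.38 + 1.8×1.46)×1.46 = 7.312 m²
P = b + 2y√(1+z²) = 2.38 + 2×1.46×√(1+1.8²) = 8.393 m
R = A/P = 7.312/8.393 = 0.8712 m
Q = (1/n)·A·R^(2/3)·S^(1/2) = (1/0.025) × 7.312 × 0.8712^(2/3) × 0.00043^(1/2) = 5.532 m³/s
V = Q/A = 5.532/7.312 = 0.7566 m/s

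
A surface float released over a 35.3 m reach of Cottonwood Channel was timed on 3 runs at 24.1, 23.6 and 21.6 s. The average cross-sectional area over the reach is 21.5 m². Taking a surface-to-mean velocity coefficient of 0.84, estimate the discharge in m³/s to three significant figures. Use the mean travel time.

t̄ = (24.1 + 23.6 + 21.6) / 3 = 23.1 s
v_surface = L / t̄ = 35.3 / 23.1 = 1.528 m/s
v_mean = 0.84 × 1.528 = 1.284 m/s
Q = A × v_mean = 21.5 × 1.284 = 27.60 m³/s

27.6 m³/s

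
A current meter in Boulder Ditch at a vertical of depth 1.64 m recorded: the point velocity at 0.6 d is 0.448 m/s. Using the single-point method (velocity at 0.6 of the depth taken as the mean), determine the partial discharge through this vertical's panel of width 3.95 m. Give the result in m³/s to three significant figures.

v̄ = v₀.₆ = 0.448 m/s
q = v̄ × d × w = 0.4480 × 1.64 × 3.95 = 2.902 m³/s

2.90 m³/s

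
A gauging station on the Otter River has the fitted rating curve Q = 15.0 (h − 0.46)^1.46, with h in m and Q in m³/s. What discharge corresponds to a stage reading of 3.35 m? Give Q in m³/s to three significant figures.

Q = 15.0 × (3.35 − 0.46)^1.46 = 15.0 × 2.89^1.46 = 70.63 m³/s

70.6 m³/s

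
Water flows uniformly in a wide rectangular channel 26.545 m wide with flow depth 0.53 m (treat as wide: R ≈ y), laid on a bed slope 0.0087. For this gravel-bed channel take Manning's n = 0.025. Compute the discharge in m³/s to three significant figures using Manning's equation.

A = b·y = 26.545 × 0.53 = 14.07 m²
Wide channel: R ≈ y = 0.53 m
Q = (1/n)·A·R^(2/3)·S^(1/2) = (1/0.025) × 14.07 × 0.5300^(2/3) × 0.0087^(1/2) = 34.38 m³/s

34.4 m³/s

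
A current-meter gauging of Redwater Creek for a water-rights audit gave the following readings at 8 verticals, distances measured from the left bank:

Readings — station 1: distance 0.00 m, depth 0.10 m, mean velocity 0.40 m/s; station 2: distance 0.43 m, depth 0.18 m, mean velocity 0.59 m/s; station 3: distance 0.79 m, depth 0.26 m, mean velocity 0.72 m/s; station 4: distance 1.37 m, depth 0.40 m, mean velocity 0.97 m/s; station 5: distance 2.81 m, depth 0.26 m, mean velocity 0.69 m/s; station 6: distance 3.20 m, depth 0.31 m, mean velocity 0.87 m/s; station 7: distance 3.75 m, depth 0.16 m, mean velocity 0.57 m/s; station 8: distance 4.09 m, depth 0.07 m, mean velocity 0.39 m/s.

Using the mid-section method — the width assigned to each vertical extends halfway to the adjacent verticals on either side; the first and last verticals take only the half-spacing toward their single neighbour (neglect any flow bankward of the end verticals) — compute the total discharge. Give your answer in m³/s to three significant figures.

w_1 = (0.43 − 0.00)/2 = 0.215 m; q_1 = 0.40 × 0.10 × 0.215 = 0.008600 m³/s
w_2 = (0.79 − 0.00)/2 = 0.395 m; q_2 = 0.59 × 0.18 × 0.395 = 0.04195 m³/s
w_3 = (1.37 − 0.43)/2 = 0.47 m; q_3 = 0.72 × 0.26 × 0.47 = 0.08798 m³/s
w_4 = (2.81 − 0.79)/2 = 1.01 m; q_4 = 0.97 × 0.40 × 1.01 = 0.3919 m³/s
w_5 = (3.20 − 1.37)/2 = 0.915 m; q_5 = 0.69 × 0.26 × 0.915 = 0.1642 m³/s
w_6 = (3.75 − 2.81)/2 = 0.47 m; q_6 = 0.87 × 0.31 × 0.47 = 0.1268 m³/s
w_7 = (4.09 − 3.20)/2 = 0.445 m; q_7 = 0.57 × 0.16 × 0.445 = 0.04058 m³/s
w_8 = (4.09 − 3.75)/2 = 0.17 m; q_8 = 0.39 × 0.07 × 0.17 = 0.004641 m³/s
Q = Σ qᵢ = 0.8665 m³/s

0.867 m³/s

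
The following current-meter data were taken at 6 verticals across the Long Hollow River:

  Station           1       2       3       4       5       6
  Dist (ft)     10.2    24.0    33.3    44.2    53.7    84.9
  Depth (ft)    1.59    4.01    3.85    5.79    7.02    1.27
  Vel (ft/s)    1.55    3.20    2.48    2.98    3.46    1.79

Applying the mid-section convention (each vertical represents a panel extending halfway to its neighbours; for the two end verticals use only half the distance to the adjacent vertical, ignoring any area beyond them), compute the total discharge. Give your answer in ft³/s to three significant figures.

w_1 = (24.0 − 10.2)/2 = 6.9 ft; q_1 = 1.55 × 1.59 × 6.9 = 17.01 ft³/s
w_2 = (33.3 − 10.2)/2 = 11.55 ft; q_2 = 3.20 × 4.01 × 11.55 = 148.2 ft³/s
w_3 = (44.2 − 24.0)/2 = 10.1 ft; q_3 = 2.48 × 3.85 × 10.1 = 96.43 ft³/s
w_4 = (53.7 − 33.3)/2 = 10.2 ft; q_4 = 2.98 × 5.79 × 10.2 = 176.0 ft³/s
w_5 = (84.9 − 44.2)/2 = 20.35 ft; q_5 = 3.46 × 7.02 × 20.35 = 494.3 ft³/s
w_6 = (84.9 − 53.7)/2 = 15.6 ft; q_6 = 1.79 × 1.27 × 15.6 = 35.46 ft³/s
Q = Σ qᵢ = 967.4 ft³/s

967 ft³/s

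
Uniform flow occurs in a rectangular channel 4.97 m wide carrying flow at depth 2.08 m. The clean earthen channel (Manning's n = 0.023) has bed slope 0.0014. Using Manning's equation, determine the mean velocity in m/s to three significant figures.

A = b·y = 4.97 × 2.08 = 10.34 m²
P = b + 2y = 4.97 + 2×2.08 = 9.130 m
R = A/P = 10.34/9.130 = 1.132 m
Q = (1/n)·A·R^(2/3)·S^(1/2) = (1/0.023) × 10.34 × 1.132^(2/3) × 0.0014^(1/2) = 18.27 m³/s
V = Q/A = 18.27/10.34 = 1.767 m/s

1.77 m/s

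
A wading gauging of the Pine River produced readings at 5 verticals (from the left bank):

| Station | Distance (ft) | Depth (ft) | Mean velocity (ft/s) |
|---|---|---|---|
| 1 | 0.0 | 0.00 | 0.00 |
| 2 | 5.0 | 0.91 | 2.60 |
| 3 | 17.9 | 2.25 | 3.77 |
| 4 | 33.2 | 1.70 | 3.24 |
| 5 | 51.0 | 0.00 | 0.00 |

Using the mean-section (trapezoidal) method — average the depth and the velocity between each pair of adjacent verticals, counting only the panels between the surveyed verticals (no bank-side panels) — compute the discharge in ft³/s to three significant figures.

Panel 1-2: Δb = 5 ft, d̄ = (0.00+0.91)/2 = 0.455, v̄ = (0.00+2.60)/2 = 1.3 → q = 5×0.455×1.3 = 2.958 ft³/s
Panel 2-3: Δb = 12.9 ft, d̄ = (0.91+2.25)/2 = 1.58, v̄ = (2.60+3.77)/2 = 3.185 → q = 12.9×1.58×3.185 = 64.92 ft³/s
Panel 3-4: Δb = 15.3 ft, d̄ = (2.25+1.70)/2 = 1.975, v̄ = (3.77+3.24)/2 = 3.505 → q = 15.3×1.975×3.505 = 105.9 ft³/s
Panel 4-5: Δb = 17.8 ft, d̄ = (1.70+0.00)/2 = 0.85, v̄ = (3.24+0.00)/2 = 1.62 → q = 17.8×0.85×1.62 = 24.51 ft³/s
Q = Σ q = 198.3 ft³/s

198 ft³/s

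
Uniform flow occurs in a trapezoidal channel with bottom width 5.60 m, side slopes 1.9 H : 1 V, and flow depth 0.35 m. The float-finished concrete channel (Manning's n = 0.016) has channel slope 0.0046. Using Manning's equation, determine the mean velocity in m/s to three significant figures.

1.94 m/s

A = (b + z·y)·y = (5.60 + 1.9×0.35)×0.35 = 2.193 m²
P = b + 2y√(1+z²) = 5.60 + 2×0.35×√(1+1.9²) = 7.103 m
R = A/P = 2.193/7.103 = 0.3087 m
Q = (1/n)·A·R^(2/3)·S^(1/2) = (1/0.016) × 2.193 × 0.3087^(2/3) × 0.0046^(1/2) = 4.246 m³/s
V = Q/A = 4.246/2.193 = 1.936 m/s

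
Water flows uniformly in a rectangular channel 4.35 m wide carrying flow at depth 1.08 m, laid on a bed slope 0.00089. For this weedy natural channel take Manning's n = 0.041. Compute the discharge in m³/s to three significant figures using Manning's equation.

A = b·y = 4.35 × 1.08 = 4.698 m²
P = b + 2y = 4.35 + 2×1.08 = 6.510 m
R = A/P = 4.698/6.510 = 0.7217 m
Q = (1/n)·A·R^(2/3)·S^(1/2) = (1/0.041) × 4.698 × 0.7217^(2/3) × 0.00089^(1/2) = 2.750 m³/s

2.75 m³/s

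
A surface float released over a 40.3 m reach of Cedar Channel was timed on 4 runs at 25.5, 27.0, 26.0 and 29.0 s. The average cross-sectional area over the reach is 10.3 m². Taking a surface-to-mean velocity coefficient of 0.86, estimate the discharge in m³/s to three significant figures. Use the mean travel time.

13.3 m³/s

t̄ = (25.5 + 27.0 + 26.0 + 29.0) / 4 = 26.875 s
v_surface = L / t̄ = 40.3 / 26.875 = 1.500 m/s
v_mean = 0.86 × 1.500 = 1.290 m/s
Q = A × v_mean = 10.3 × 1.290 = 13.28 m³/s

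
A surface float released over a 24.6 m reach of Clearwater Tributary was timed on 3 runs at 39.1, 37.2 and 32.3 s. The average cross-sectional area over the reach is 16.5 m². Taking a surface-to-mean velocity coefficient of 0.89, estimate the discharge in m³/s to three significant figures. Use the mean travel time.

t̄ = (39.1 + 37.2 + 32.3) / 3 = 36.2 s
v_surface = L / t̄ = 24.6 / 36.2 = 0.6796 m/s
v_mean = 0.89 × 0.6796 = 0.6048 m/s
Q = A × v_mean = 16.5 × 0.6048 = 9.979 m³/s

9.98 m³/s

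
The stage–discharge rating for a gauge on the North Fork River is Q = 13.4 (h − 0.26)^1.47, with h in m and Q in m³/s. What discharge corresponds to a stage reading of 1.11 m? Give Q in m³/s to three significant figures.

Q = 13.4 × (1.11 − 0.26)^1.47 = 13.4 × 0.85^1.47 = 10.55 m³/s

10.6 m³/s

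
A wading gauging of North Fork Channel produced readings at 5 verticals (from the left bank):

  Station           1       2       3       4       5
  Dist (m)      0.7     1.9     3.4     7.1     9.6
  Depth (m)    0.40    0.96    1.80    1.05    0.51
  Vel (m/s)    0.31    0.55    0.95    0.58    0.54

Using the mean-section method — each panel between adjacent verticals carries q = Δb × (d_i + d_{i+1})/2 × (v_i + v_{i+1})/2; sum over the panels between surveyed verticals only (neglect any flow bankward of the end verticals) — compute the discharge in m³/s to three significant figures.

7.03 m³/s

Panel 1-2: Δb = 1.2 m, d̄ = (0.40+0.96)/2 = 0.68, v̄ = (0.31+0.55)/2 = 0.43 → q = 1.2×0.68×0.43 = 0.3509 m³/s
Panel 2-3: Δb = 1.5 m, d̄ = (0.96+1.80)/2 = 1.38, v̄ = (0.55+0.95)/2 = 0.75 → q = 1.5×1.38×0.75 = 1.553 m³/s
Panel 3-4: Δb = 3.7 m, d̄ = (1.80+1.05)/2 = 1.425, v̄ = (0.95+0.58)/2 = 0.765 → q = 3.7×1.425×0.765 = 4.033 m³/s
Panel 4-5: Δb = 2.5 m, d̄ = (1.05+0.51)/2 = 0.78, v̄ = (0.58+0.54)/2 = 0.56 → q = 2.5×0.78×0.56 = 1.092 m³/s
Q = Σ q = 7.029 m³/s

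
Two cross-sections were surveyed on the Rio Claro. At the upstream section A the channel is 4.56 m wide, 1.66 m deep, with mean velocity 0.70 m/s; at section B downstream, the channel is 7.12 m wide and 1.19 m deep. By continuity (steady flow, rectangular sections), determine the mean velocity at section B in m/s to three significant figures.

0.625 m/s

Q = A₁V₁ = (4.56×1.66) × 0.70 = 5.299 m³/s
A₂ = 7.12 × 1.19 = 8.473 m²
V₂ = Q/A₂ = 5.299/8.473 = 0.6254 m/s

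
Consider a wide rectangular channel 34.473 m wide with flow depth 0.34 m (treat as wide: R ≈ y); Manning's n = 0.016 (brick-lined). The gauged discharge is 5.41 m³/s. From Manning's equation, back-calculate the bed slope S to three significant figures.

0.000230

A = b·y = 34.473 × 0.34 = 11.72 m²
Wide channel: R ≈ y = 0.34 m
S = (Q·n / (1·A·R^(2/3)))² = (5.41×0.016 / (1×11.72×0.4871))² = 0.0002298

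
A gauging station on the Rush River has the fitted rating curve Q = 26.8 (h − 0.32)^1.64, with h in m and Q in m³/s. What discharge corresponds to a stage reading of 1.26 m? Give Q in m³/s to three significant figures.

Q = 26.8 × (1.26 − 0.32)^1.64 = 26.8 × 0.94^1.64 = 24.21 m³/s

24.2 m³/s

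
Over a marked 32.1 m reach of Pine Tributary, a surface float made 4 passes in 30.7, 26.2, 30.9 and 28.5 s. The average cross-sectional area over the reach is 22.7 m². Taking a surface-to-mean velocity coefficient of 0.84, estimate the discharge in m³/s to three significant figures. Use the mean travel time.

21.1 m³/s

t̄ = (30.7 + 26.2 + 30.9 + 28.5) / 4 = 29.075 s
v_surface = L / t̄ = 32.1 / 29.075 = 1.104 m/s
v_mean = 0.84 × 1.104 = 0.9274 m/s
Q = A × v_mean = 22.7 × 0.9274 = 21.05 m³/s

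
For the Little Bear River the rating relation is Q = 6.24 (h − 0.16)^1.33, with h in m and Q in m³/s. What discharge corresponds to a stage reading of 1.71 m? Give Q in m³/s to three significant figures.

11.2 m³/s

Q = 6.24 × (1.71 − 0.16)^1.33 = 6.24 × 1.55^1.33 = 11.18 m³/s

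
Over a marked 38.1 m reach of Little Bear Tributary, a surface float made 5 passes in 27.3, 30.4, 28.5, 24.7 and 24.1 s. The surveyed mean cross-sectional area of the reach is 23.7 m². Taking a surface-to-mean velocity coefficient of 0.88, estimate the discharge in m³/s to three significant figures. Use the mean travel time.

t̄ = (27.3 + 30.4 + 28.5 + 24.7 + 24.1) / 5 = 27 s
v_surface = L / t̄ = 38.1 / 27 = 1.411 m/s
v_mean = 0.88 × 1.411 = 1.242 m/s
Q = A × v_mean = 23.7 × 1.242 = 29.43 m³/s

29.4 m³/s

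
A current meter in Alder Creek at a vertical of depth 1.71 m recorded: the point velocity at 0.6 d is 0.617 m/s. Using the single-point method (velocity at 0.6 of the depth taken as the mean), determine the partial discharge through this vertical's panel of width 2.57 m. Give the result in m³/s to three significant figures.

2.71 m³/s

v̄ = v₀.₆ = 0.617 m/s
q = v̄ × d × w = 0.6170 × 1.71 × 2.57 = 2.712 m³/s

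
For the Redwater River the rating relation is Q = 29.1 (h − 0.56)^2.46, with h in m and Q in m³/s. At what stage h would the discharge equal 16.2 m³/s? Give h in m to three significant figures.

h − h₀ = (Q/C)^(1/b) = (16.2/29.1)^(1/2.46) = 0.7881 m
h = 0.56 + 0.7881 = 1.348 m

1.35 m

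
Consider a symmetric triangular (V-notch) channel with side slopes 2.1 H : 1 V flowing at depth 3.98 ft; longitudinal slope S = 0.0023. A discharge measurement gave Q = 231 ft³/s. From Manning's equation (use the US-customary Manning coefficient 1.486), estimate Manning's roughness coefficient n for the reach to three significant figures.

A = z·y² = 2.1×3.98² = 33.26 ft²
P = 2y√(1+z²) = 2×3.98×√(1+2.1²) = 18.51 ft
R = A/P = 33.26/18.51 = 1.797 ft
n = (1.486/Q)·A·R^(2/3)·S^(1/2) = (1.486/231) × 33.26 × 1.478 × 0.04796 = 0.01517

0.0152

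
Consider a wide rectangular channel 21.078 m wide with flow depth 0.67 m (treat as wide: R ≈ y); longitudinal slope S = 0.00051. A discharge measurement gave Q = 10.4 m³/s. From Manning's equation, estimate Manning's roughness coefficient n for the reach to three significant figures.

A = b·y = 21.078 × 0.67 = 14.12 m²
Wide channel: R ≈ y = 0.67 m
n = (1/Q)·A·R^(2/3)·S^(1/2) = (1/10.4) × 14.12 × 0.7657 × 0.02258 = 0.02348

0.0235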